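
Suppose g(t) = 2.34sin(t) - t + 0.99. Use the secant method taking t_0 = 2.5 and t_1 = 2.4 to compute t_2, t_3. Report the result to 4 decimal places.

2.4609, 2.4615

g(2.5) = -0.109575, g(2.4) = 0.170584
t_2 = 2.400000 − 0.170584·(2.400000 − 2.500000) / (0.170584 − (-0.109575)) = 2.400000 − (-0.017058)/(0.280159) = 2.460888
g(2.460888) = 0.001769
t_3 = 2.460888 − 0.001769·(2.460888 − 2.400000) / (0.001769 − 0.170584) = 2.460888 − (0.000108)/(-0.168815) = 2.461526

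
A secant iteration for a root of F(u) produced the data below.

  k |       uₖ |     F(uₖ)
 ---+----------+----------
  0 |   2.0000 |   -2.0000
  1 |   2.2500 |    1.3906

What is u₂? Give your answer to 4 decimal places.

2.1475

u₂ = 2.2500 − 1.3906·(2.2500 − 2.0000) / (1.3906 − (-2.0000))
   = 2.2500 − (0.347650)/(3.390600) = 2.147467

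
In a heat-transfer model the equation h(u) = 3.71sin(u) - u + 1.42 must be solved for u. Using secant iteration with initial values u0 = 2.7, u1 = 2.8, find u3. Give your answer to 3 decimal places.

2.769

h(2.7) = 0.30558, h(2.8) = -0.13719
u2 = 2.80000 − (-0.13719)·(2.80000 − 2.70000) / (-0.13719 − 0.30558) = 2.80000 − (-0.01372)/(-0.44277) = 2.76901
h(2.76901) = 0.00149
u3 = 2.76901 − 0.00149·(2.76901 − 2.80000) / (0.00149 − (-0.13719)) = 2.76901 − (-0.00005)/(0.13868) = 2.76935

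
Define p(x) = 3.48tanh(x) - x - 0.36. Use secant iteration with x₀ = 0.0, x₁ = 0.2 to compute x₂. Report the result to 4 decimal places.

p(0.0) = -0.360000, p(0.2) = 0.126866
x₂ = 0.200000 − 0.126866·(0.200000 − 0.000000) / (0.126866 − (-0.360000)) = 0.200000 − (0.025373)/(0.486866) = 0.147885

0.1479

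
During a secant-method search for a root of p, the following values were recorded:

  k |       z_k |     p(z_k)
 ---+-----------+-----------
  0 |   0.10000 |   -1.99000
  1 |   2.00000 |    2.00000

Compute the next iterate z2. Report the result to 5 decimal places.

z2 = 2.00000 − 2.00000·(2.00000 − 0.10000) / (2.00000 − (-1.99000))
   = 2.00000 − (3.8000000)/(3.9900000) = 1.0476190

1.04762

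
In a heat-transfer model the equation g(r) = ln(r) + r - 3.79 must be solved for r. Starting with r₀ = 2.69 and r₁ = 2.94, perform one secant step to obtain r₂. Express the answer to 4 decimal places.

2.7715

g(2.69) = -0.110459, g(2.94) = 0.228410
r₂ = 2.940000 − 0.228410·(2.940000 − 2.690000) / (0.228410 − (-0.110459)) = 2.940000 − (0.057102)/(0.338868) = 2.771491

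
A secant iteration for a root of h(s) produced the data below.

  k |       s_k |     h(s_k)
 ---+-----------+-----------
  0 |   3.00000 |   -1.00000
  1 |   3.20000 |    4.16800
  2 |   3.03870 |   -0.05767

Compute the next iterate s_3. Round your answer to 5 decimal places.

s_3 = 3.03870 − (-0.05767)·(3.03870 − 3.20000) / (-0.05767 − 4.16800)
   = 3.03870 − (0.0093022)/(-4.2256700) = 3.0409013

3.04090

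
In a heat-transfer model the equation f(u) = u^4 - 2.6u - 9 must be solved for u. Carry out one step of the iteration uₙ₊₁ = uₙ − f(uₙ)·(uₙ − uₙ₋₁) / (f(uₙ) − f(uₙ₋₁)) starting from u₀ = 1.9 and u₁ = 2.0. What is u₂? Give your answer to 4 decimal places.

f(1.9) = -0.907900, f(2.0) = 1.800000
u₂ = 2.000000 − 1.800000·(2.000000 − 1.900000) / (1.800000 − (-0.907900)) = 2.000000 − (0.180000)/(2.707900) = 1.933528

1.9335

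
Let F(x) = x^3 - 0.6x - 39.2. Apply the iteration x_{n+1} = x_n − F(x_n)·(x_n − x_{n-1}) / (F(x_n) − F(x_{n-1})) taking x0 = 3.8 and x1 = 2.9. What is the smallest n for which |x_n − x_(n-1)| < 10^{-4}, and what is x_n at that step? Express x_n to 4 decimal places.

F(3.8) = 13.392000, F(2.9) = -16.551000
x2 = 2.900000 − (-16.551000)·(-0.900000)/(-29.943000) = 3.397475;  |Δ| = 0.497475
F(3.397475) = -2.021980
x3 = 3.397475 − (-2.021980)·(0.497475)/(14.529020) = 3.466708;  |Δ| = 0.069233
F(3.466708) = 0.383096
x4 = 3.466708 − 0.383096·(0.069233)/(2.405076) = 3.455680;  |Δ| = 0.011028
F(3.455680) = -0.006624
x5 = 3.455680 − (-0.006624)·(-0.011028)/(-0.389720) = 3.455868;  |Δ| = 0.000187
F(3.455868) = -0.000021
x6 = 3.455868 − (-0.000021)·(0.000187)/(0.006603) = 3.455868;  |Δ| = 0.000001
|x6 − x5| = 0.000001 < 10^{-4}

n = 6, x_n = 3.4559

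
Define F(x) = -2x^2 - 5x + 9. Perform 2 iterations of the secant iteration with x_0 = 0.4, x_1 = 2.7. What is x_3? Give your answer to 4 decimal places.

1.1604

F(0.4) = 6.680000, F(2.7) = -19.080000
x_2 = 2.700000 − (-19.080000)·(2.700000 − 0.400000) / (-19.080000 − 6.680000) = 2.700000 − (-43.884000)/(-25.760000) = 0.996429
F(0.996429) = 2.032117
x_3 = 0.996429 − 2.032117·(0.996429 − 2.700000) / (2.032117 − (-19.080000)) = 0.996429 − (-3.461857)/(21.112117) = 1.160403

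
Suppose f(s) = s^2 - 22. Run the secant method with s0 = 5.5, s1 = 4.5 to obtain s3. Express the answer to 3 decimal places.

f(5.5) = 8.25000, f(4.5) = -1.75000
s2 = 4.50000 − (-1.75000)·(4.50000 − 5.50000) / (-1.75000 − 8.25000) = 4.50000 − (1.75000)/(-10.00000) = 4.67500
f(4.67500) = -0.14438
s3 = 4.67500 − (-0.14438)·(4.67500 − 4.50000) / (-0.14438 − (-1.75000)) = 4.67500 − (-0.02527)/(1.60562) = 4.69074

4.691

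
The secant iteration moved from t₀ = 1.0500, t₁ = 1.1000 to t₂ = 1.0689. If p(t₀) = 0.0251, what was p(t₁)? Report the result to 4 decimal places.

-0.0413

The secant line through (1.0500, 0.0251) and (1.1000, p(t₁)) crosses zero at t₂ = 1.0689.
So (1.0500, 0.0251), (1.1000, p(t₁)), (1.0689, 0) are collinear:
p(t₁) = 0.0251 · (1.1000 − 1.0689) / (1.0500 − 1.0689) = 0.0251 · (0.031100)/(-0.018900) = -0.041302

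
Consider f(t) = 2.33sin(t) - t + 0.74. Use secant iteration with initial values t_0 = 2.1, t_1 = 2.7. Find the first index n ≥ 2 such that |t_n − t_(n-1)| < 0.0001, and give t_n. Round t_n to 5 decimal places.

f(2.1) = 0.6512778, f(2.7) = -0.9642049
t_2 = 2.7000000 − (-0.9642049)·(0.6000000)/(-1.6154827) = 2.3418885;  |Δ| = 0.3581115
f(2.3418885) = 0.0690709
t_3 = 2.3418885 − 0.0690709·(-0.3581115)/(1.0332757) = 2.3658270;  |Δ| = 0.0239385
f(2.3658270) = 0.0057855
t_4 = 2.3658270 − 0.0057855·(0.0239385)/(-0.0632854) = 2.3680154;  |Δ| = 0.0021884
f(2.3680154) = -0.0000470
t_5 = 2.3680154 − (-0.0000470)·(0.0021884)/(-0.0058325) = 2.3679978;  |Δ| = 0.0000176
|t_5 − t_4| = 0.0000176 < 0.0001

n = 5, t_n = 2.36800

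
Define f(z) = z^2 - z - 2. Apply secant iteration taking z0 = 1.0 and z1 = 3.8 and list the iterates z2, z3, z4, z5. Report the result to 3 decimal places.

1.526, 1.803, 2.040, 1.997

f(1.0) = -2.00000, f(3.8) = 8.64000
z2 = 3.80000 − 8.64000·(3.80000 − 1.00000) / (8.64000 − (-2.00000)) = 3.80000 − (24.19200)/(10.64000) = 1.52632
f(1.52632) = -1.19668
z3 = 1.52632 − (-1.19668)·(1.52632 − 3.80000) / (-1.19668 − 8.64000) = 1.52632 − (2.72086)/(-9.83668) = 1.80292
f(1.80292) = -0.55240
z4 = 1.80292 − (-0.55240)·(1.80292 − 1.52632) / (-0.55240 − (-1.19668)) = 1.80292 − (-0.15280)/(0.64428) = 2.04008
f(2.04008) = 0.12184
z5 = 2.04008 − 0.12184·(2.04008 − 1.80292) / (0.12184 − (-0.55240)) = 2.04008 − (0.02890)/(0.67424) = 1.99722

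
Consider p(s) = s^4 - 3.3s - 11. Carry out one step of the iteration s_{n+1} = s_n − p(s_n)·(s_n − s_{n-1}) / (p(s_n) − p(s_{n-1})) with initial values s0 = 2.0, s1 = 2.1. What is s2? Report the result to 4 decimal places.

2.0513

p(2.0) = -1.600000, p(2.1) = 1.518100
s2 = 2.100000 − 1.518100·(2.100000 − 2.000000) / (1.518100 − (-1.600000)) = 2.100000 − (0.151810)/(3.118100) = 2.051313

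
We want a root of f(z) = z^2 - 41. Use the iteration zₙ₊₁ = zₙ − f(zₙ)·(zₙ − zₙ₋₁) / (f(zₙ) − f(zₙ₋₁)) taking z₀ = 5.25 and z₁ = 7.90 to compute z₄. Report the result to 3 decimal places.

6.403

f(5.25) = -13.43750, f(7.90) = 21.41000
z₂ = 7.90000 − 21.41000·(7.90000 − 5.25000) / (21.41000 − (-13.43750)) = 7.90000 − (56.73650)/(34.84750) = 6.27186
f(6.27186) = -1.66373
z₃ = 6.27186 − (-1.66373)·(6.27186 − 7.90000) / (-1.66373 − 21.41000) = 6.27186 − (2.70879)/(-23.07373) = 6.38926
f(6.38926) = -0.17736
z₄ = 6.38926 − (-0.17736)·(6.38926 − 6.27186) / (-0.17736 − (-1.66373)) = 6.38926 − (-0.02082)/(1.48638) = 6.40327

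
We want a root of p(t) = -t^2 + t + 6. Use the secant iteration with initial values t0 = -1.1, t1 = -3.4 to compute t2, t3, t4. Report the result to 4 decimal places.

p(-1.1) = 3.690000, p(-3.4) = -8.960000
t2 = -3.400000 − (-8.960000)·(-3.400000 − (-1.100000)) / (-8.960000 − 3.690000) = -3.400000 − (20.608000)/(-12.650000) = -1.770909
p(-1.770909) = 1.092972
t3 = -1.770909 − 1.092972·(-1.770909 − (-3.400000)) / (1.092972 − (-8.960000)) = -1.770909 − (1.780551)/(10.052972) = -1.948026
p(-1.948026) = 0.257169
t4 = -1.948026 − 0.257169·(-1.948026 − (-1.770909)) / (0.257169 − 1.092972) = -1.948026 − (-0.045549)/(-0.835803) = -2.002523

-1.7709, -1.9480, -2.0025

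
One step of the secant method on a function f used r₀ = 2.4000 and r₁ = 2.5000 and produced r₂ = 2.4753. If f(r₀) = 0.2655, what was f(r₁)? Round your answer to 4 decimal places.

-0.0871

The secant line through (2.4000, 0.2655) and (2.5000, f(r₁)) crosses zero at r₂ = 2.4753.
So (2.4000, 0.2655), (2.5000, f(r₁)), (2.4753, 0) are collinear:
f(r₁) = 0.2655 · (2.5000 − 2.4753) / (2.4000 − 2.4753) = 0.2655 · (0.024700)/(-0.075300) = -0.087090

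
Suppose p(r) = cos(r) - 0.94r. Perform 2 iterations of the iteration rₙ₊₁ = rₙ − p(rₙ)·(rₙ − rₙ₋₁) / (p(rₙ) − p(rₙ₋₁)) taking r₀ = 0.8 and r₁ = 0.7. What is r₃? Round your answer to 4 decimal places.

p(0.8) = -0.055293, p(0.7) = 0.106842
r₂ = 0.700000 − 0.106842·(0.700000 − 0.800000) / (0.106842 − (-0.055293)) = 0.700000 − (-0.010684)/(0.162135) = 0.765897
p(0.765897) = 0.000818
r₃ = 0.765897 − 0.000818·(0.765897 − 0.700000) / (0.000818 − 0.106842) = 0.765897 − (0.000054)/(-0.106024) = 0.766405

0.7664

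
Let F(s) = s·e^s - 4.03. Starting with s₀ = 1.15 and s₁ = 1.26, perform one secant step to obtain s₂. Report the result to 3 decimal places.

F(1.15) = -0.39808, F(1.26) = 0.41203
s₂ = 1.26000 − 0.41203·(1.26000 − 1.15000) / (0.41203 − (-0.39808)) = 1.26000 − (0.04532)/(0.81011) = 1.20405

1.204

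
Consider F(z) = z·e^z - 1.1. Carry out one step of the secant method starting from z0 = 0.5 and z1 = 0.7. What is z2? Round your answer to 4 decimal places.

F(0.5) = -0.275639, F(0.7) = 0.309627
z2 = 0.700000 − 0.309627·(0.700000 − 0.500000) / (0.309627 − (-0.275639)) = 0.700000 − (0.061925)/(0.585266) = 0.594193

0.5942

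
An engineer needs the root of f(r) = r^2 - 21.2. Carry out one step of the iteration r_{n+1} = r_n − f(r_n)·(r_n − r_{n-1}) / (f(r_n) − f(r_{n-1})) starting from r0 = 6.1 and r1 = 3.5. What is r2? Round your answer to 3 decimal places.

4.432

f(6.1) = 16.01000, f(3.5) = -8.95000
r2 = 3.50000 − (-8.95000)·(3.50000 − 6.10000) / (-8.95000 − 16.01000) = 3.50000 − (23.27000)/(-24.96000) = 4.43229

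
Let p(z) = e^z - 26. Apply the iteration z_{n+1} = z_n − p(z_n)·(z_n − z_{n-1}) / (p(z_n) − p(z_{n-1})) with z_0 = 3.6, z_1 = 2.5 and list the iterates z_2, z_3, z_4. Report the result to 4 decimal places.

3.1225, 3.3176, 3.2540

p(3.6) = 10.598234, p(2.5) = -13.817506
z_2 = 2.500000 − (-13.817506)·(2.500000 − 3.600000) / (-13.817506 − 10.598234) = 2.500000 − (15.199257)/(-24.415740) = 3.122519
p(3.122519) = -3.296508
z_3 = 3.122519 − (-3.296508)·(3.122519 − 2.500000) / (-3.296508 − (-13.817506)) = 3.122519 − (-2.052138)/(10.520999) = 3.317570
p(3.317570) = 1.593228
z_4 = 3.317570 − 1.593228·(3.317570 − 3.122519) / (1.593228 − (-3.296508)) = 3.317570 − (0.310762)/(4.889736) = 3.254016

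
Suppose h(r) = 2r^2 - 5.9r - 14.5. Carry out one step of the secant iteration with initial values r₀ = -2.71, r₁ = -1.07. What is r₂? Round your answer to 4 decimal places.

-1.5081

h(-2.71) = 16.177200, h(-1.07) = -5.897200
r₂ = -1.070000 − (-5.897200)·(-1.070000 − (-2.710000)) / (-5.897200 − 16.177200) = -1.070000 − (-9.671408)/(-22.074400) = -1.508128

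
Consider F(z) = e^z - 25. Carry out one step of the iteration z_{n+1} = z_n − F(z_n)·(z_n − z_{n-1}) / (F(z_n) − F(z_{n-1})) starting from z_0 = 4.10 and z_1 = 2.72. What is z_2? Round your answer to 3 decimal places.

F(4.10) = 35.34029, F(2.72) = -9.81968
z_2 = 2.72000 − (-9.81968)·(2.72000 − 4.10000) / (-9.81968 − 35.34029) = 2.72000 − (13.55116)/(-45.15997) = 3.02007

3.020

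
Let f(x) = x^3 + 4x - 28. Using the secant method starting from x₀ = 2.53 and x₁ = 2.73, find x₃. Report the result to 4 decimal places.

2.6009

f(2.53) = -1.685723, f(2.73) = 3.266417
x₂ = 2.730000 − 3.266417·(2.730000 − 2.530000) / (3.266417 − (-1.685723)) = 2.730000 − (0.653283)/(4.952140) = 2.598081
f(2.598081) = -0.070575
x₃ = 2.598081 − (-0.070575)·(2.598081 − 2.730000) / (-0.070575 − 3.266417) = 2.598081 − (0.009310)/(-3.336992) = 2.600871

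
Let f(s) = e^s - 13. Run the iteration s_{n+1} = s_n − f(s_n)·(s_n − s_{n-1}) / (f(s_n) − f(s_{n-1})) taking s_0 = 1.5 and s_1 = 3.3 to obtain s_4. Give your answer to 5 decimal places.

f(1.5) = -8.5183109, f(3.3) = 14.1126389
s_2 = 3.3000000 − 14.1126389·(3.3000000 − 1.5000000) / (14.1126389 − (-8.5183109)) = 3.3000000 − (25.4027501)/(22.6309499) = 2.1775217
f(2.1775217) = -4.1755904
s_3 = 2.1775217 − (-4.1755904)·(2.1775217 − 3.3000000) / (-4.1755904 − 14.1126389) = 2.1775217 − (4.6870096)/(-18.2882293) = 2.4338073
f(2.4338073) = -1.5977889
s_4 = 2.4338073 − (-1.5977889)·(2.4338073 − 2.1775217) / (-1.5977889 − (-4.1755904)) = 2.4338073 − (-0.4094903)/(2.5778014) = 2.5926598

2.59266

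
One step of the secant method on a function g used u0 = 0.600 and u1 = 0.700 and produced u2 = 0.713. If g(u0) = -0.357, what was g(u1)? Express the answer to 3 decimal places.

-0.041

The secant line through (0.600, -0.357) and (0.700, g(u1)) crosses zero at u2 = 0.713.
So (0.600, -0.357), (0.700, g(u1)), (0.713, 0) are collinear:
g(u1) = -0.357 · (0.700 − 0.713) / (0.600 − 0.713) = -0.357 · (-0.01300)/(-0.11300) = -0.04107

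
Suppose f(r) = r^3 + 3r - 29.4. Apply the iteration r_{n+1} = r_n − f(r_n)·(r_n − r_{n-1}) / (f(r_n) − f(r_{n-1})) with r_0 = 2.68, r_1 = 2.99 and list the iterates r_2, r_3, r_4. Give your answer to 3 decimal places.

2.758, 2.763, 2.764

f(2.68) = -2.11117, f(2.99) = 6.30090
r_2 = 2.99000 − 6.30090·(2.99000 − 2.68000) / (6.30090 − (-2.11117)) = 2.99000 − (1.95328)/(8.41207) = 2.75780
f(2.75780) = -0.15225
r_3 = 2.75780 − (-0.15225)·(2.75780 − 2.99000) / (-0.15225 − 6.30090) = 2.75780 − (0.03535)/(-6.45315) = 2.76328
f(2.76328) = -0.01057
r_4 = 2.76328 − (-0.01057)·(2.76328 − 2.75780) / (-0.01057 − (-0.15225)) = 2.76328 − (-0.00006)/(0.14168) = 2.76369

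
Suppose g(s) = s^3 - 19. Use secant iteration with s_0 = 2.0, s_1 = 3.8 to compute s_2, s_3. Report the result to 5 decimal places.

g(2.0) = -11.0000000, g(3.8) = 35.8720000
s_2 = 3.8000000 − 35.8720000·(3.8000000 − 2.0000000) / (35.8720000 − (-11.0000000)) = 3.8000000 − (64.5696000)/(46.8720000) = 2.4224270
g(2.4224270) = -4.7848282
s_3 = 2.4224270 − (-4.7848282)·(2.4224270 − 3.8000000) / (-4.7848282 − 35.8720000) = 2.4224270 − (6.5914499)/(-40.6568282) = 2.5845511

2.42243, 2.58455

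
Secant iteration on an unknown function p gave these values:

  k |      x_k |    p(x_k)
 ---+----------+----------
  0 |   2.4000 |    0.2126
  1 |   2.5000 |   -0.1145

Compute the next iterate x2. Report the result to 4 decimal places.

x2 = 2.5000 − (-0.1145)·(2.5000 − 2.4000) / (-0.1145 − 0.2126)
   = 2.5000 − (-0.011450)/(-0.327100) = 2.464995

2.4650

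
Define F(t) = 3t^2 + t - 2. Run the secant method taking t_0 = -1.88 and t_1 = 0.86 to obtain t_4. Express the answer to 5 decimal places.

F(-1.88) = 6.7232000, F(0.86) = 1.0788000
t_2 = 0.8600000 − 1.0788000·(0.8600000 − (-1.8800000)) / (1.0788000 − 6.7232000) = 0.8600000 − (2.9559120)/(-5.6444000) = 1.3836893
F(1.3836893) = 5.1274777
t_3 = 1.3836893 − 5.1274777·(1.3836893 − 0.8600000) / (5.1274777 − 1.0788000) = 1.3836893 − (2.6852053)/(4.0486777) = 0.7204591
F(0.7204591) = 0.2776432
t_4 = 0.7204591 − 0.2776432·(0.7204591 − 1.3836893) / (0.2776432 − 5.1274777) = 0.7204591 − (-0.1841413)/(-4.8498346) = 0.6824905

0.68249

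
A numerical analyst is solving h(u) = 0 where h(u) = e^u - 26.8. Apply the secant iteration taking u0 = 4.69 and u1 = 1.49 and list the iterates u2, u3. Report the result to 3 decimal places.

h(4.69) = 82.05318, h(1.49) = -22.36290
u2 = 1.49000 − (-22.36290)·(1.49000 − 4.69000) / (-22.36290 − 82.05318) = 1.49000 − (71.56129)/(-104.41608) = 2.17535
h(2.17535) = -17.99476
u3 = 2.17535 − (-17.99476)·(2.17535 − 1.49000) / (-17.99476 − (-22.36290)) = 2.17535 − (-12.33266)/(4.36815) = 4.99866

2.175, 4.999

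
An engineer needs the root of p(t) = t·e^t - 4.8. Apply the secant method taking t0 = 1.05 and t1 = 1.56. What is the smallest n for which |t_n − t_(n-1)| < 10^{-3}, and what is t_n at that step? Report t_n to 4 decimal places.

p(1.05) = -1.799466, p(1.56) = 2.623761
t2 = 1.560000 − 2.623761·(0.510000)/(4.423227) = 1.257479;  |Δ| = 0.302521
p(1.257479) = -0.378017
t3 = 1.257479 − (-0.378017)·(-0.302521)/(-3.001778) = 1.295576;  |Δ| = 0.038097
p(1.295576) = -0.067132
t4 = 1.295576 − (-0.067132)·(0.038097)/(0.310884) = 1.303803;  |Δ| = 0.008227
p(1.303803) = 0.002265
t5 = 1.303803 − 0.002265·(0.008227)/(0.069397) = 1.303534;  |Δ| = 0.000268
|t5 − t4| = 0.000268 < 10^{-3}

n = 5, t_n = 1.3035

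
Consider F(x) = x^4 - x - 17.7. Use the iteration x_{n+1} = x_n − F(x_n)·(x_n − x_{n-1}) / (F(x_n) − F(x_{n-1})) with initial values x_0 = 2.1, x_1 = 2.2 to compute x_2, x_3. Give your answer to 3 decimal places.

2.109, 2.110

F(2.1) = -0.35190, F(2.2) = 3.52560
x_2 = 2.20000 − 3.52560·(2.20000 − 2.10000) / (3.52560 − (-0.35190)) = 2.20000 − (0.35256)/(3.87750) = 2.10908
F(2.10908) = -0.02260
x_3 = 2.10908 − (-0.02260)·(2.10908 − 2.20000) / (-0.02260 − 3.52560) = 2.10908 − (0.00205)/(-3.54820) = 2.10965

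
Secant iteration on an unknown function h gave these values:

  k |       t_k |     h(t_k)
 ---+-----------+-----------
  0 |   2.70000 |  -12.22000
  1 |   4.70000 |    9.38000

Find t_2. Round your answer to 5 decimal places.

3.83148

t_2 = 4.70000 − 9.38000·(4.70000 − 2.70000) / (9.38000 − (-12.22000))
   = 4.70000 − (18.7600000)/(21.6000000) = 3.8314815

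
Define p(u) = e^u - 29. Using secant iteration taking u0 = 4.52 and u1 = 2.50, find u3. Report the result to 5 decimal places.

3.60695

p(4.52) = 62.8355980, p(2.50) = -16.8175060
u2 = 2.5000000 − (-16.8175060)·(2.5000000 − 4.5200000) / (-16.8175060 − 62.8355980) = 2.5000000 − (33.9713622)/(-79.6531040) = 2.9264914
p(2.9264914) = -10.3379625
u3 = 2.9264914 − (-10.3379625)·(2.9264914 − 2.5000000) / (-10.3379625 − (-16.8175060)) = 2.9264914 − (-4.4090519)/(6.4795435) = 3.6069486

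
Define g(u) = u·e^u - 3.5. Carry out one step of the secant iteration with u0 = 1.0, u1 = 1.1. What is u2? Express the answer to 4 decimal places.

1.1333

g(1.0) = -0.781718, g(1.1) = -0.195417
u2 = 1.100000 − (-0.195417)·(1.100000 − 1.000000) / (-0.195417 − (-0.781718)) = 1.100000 − (-0.019542)/(0.586301) = 1.133331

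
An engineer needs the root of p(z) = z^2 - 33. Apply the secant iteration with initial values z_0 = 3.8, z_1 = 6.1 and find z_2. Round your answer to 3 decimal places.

5.675

p(3.8) = -18.56000, p(6.1) = 4.21000
z_2 = 6.10000 − 4.21000·(6.10000 − 3.80000) / (4.21000 − (-18.56000)) = 6.10000 − (9.68300)/(22.77000) = 5.67475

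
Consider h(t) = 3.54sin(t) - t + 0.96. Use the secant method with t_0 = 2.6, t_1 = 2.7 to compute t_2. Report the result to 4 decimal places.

h(2.6) = 0.184875, h(2.7) = -0.227075
t_2 = 2.700000 − (-0.227075)·(2.700000 − 2.600000) / (-0.227075 − 0.184875) = 2.700000 − (-0.022708)/(-0.411950) = 2.644878

2.6449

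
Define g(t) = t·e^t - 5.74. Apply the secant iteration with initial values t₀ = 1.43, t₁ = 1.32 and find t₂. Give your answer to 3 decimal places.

g(1.43) = 0.23554, g(1.32) = -0.79868
t₂ = 1.32000 − (-0.79868)·(1.32000 − 1.43000) / (-0.79868 − 0.23554) = 1.32000 − (0.08786)/(-1.03422) = 1.40495

1.405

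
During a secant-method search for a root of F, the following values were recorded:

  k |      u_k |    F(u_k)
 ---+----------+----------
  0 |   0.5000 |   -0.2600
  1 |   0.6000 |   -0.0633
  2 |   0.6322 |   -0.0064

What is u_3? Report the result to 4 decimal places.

u_3 = 0.6322 − (-0.0064)·(0.6322 − 0.6000) / (-0.0064 − (-0.0633))
   = 0.6322 − (-0.000206)/(0.056900) = 0.635822

0.6358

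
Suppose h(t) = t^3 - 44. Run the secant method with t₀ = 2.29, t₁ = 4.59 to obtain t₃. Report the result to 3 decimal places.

3.433

h(2.29) = -31.99101, h(4.59) = 52.70258
t₂ = 4.59000 − 52.70258·(4.59000 − 2.29000) / (52.70258 − (-31.99101)) = 4.59000 − (121.21593)/(84.69359) = 3.15877
h(3.15877) = -12.48231
t₃ = 3.15877 − (-12.48231)·(3.15877 − 4.59000) / (-12.48231 − 52.70258) = 3.15877 − (17.86505)/(-65.18489) = 3.43284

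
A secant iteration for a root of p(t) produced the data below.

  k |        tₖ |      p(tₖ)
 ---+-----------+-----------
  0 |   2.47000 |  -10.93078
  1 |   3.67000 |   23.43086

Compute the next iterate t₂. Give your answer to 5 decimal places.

t₂ = 3.67000 − 23.43086·(3.67000 − 2.47000) / (23.43086 − (-10.93078))
   = 3.67000 − (28.1170320)/(34.3616400) = 2.8517320

2.85173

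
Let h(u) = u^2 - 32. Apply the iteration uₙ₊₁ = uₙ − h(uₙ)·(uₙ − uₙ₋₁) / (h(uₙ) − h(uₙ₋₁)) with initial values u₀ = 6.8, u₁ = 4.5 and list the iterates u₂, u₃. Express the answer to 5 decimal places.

5.53982, 5.67034

h(6.8) = 14.2400000, h(4.5) = -11.7500000
u₂ = 4.5000000 − (-11.7500000)·(4.5000000 − 6.8000000) / (-11.7500000 − 14.2400000) = 4.5000000 − (27.0250000)/(-25.9900000) = 5.5398230
h(5.5398230) = -1.3103610
u₃ = 5.5398230 − (-1.3103610)·(5.5398230 − 4.5000000) / (-1.3103610 − (-11.7500000)) = 5.5398230 − (-1.3625435)/(10.4396390) = 5.6703394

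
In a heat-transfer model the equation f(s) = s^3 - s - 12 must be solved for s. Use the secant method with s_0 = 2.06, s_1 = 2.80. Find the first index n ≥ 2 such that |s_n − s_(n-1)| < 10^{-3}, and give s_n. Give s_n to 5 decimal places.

n = 5, s_n = 2.43484

f(2.06) = -5.3181840, f(2.80) = 7.1520000
s_2 = 2.8000000 − 7.1520000·(0.7400000)/(12.4701840) = 2.3755893;  |Δ| = 0.4244107
f(2.3755893) = -0.9691310
s_3 = 2.3755893 − (-0.9691310)·(-0.4244107)/(-8.1211310) = 2.4262361;  |Δ| = 0.0506468
f(2.4262361) = -0.1439022
s_4 = 2.4262361 − (-0.1439022)·(0.0506468)/(0.8252288) = 2.4350678;  |Δ| = 0.0088317
f(2.4350678) = 0.0038015
s_5 = 2.4350678 − 0.0038015·(0.0088317)/(0.1477038) = 2.4348405;  |Δ| = 0.0002273
|s_5 − s_4| = 0.0002273 < 10^{-3}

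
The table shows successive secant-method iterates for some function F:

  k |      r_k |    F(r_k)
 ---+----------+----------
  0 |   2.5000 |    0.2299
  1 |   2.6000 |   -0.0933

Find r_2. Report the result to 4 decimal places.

2.5711

r_2 = 2.6000 − (-0.0933)·(2.6000 − 2.5000) / (-0.0933 − 0.2299)
   = 2.6000 − (-0.009330)/(-0.323200) = 2.571132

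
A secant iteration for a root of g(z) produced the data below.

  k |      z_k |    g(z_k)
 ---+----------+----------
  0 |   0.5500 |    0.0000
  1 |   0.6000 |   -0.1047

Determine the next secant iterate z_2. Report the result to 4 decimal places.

0.5500

z_2 = 0.6000 − (-0.1047)·(0.6000 − 0.5500) / (-0.1047 − 0.0000)
   = 0.6000 − (-0.005235)/(-0.104700) = 0.550000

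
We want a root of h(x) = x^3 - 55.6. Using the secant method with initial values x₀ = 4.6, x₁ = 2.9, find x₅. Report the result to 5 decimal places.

h(4.6) = 41.7360000, h(2.9) = -31.2110000
x₂ = 2.9000000 − (-31.2110000)·(2.9000000 − 4.6000000) / (-31.2110000 − 41.7360000) = 2.9000000 − (53.0587000)/(-72.9470000) = 3.6273596
h(3.6273596) = -7.8721544
x₃ = 3.6273596 − (-7.8721544)·(3.6273596 − 2.9000000) / (-7.8721544 − (-31.2110000)) = 3.6273596 − (-5.7258870)/(23.3388456) = 3.8726968
h(3.8726968) = 2.4818560
x₄ = 3.8726968 − 2.4818560·(3.8726968 − 3.6273596) / (2.4818560 − (-7.8721544)) = 3.8726968 − (0.6088916)/(10.3540103) = 3.8138895
h(3.8138895) = -0.1241063
x₅ = 3.8138895 − (-0.1241063)·(3.8138895 − 3.8726968) / (-0.1241063 − 2.4818560) = 3.8138895 − (0.0072984)/(-2.6059623) = 3.8166901

3.81669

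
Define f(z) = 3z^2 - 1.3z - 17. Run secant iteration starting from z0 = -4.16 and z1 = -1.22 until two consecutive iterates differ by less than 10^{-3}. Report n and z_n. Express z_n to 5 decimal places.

n = 6, z_n = -2.17365

f(-4.16) = 40.3248000, f(-1.22) = -10.9488000
z2 = -1.2200000 − (-10.9488000)·(2.9400000)/(-51.2736000) = -1.8477982;  |Δ| = 0.6277982
f(-1.8477982) = -4.3547882
z3 = -1.8477982 − (-4.3547882)·(-0.6277982)/(6.5940118) = -2.2624059;  |Δ| = 0.4146077
f(-2.2624059) = 1.2965685
z4 = -2.2624059 − 1.2965685·(-0.4146077)/(5.6513567) = -2.1672841;  |Δ| = 0.0951218
f(-2.1672841) = -0.0911702
z5 = -2.1672841 − (-0.0911702)·(0.0951218)/(-1.3877387) = -2.1735333;  |Δ| = 0.0062492
f(-2.1735333) = -0.0016662
z6 = -2.1735333 − (-0.0016662)·(-0.0062492)/(0.0895041) = -2.1736496;  |Δ| = 0.0001163
|z6 − z5| = 0.0001163 < 10^{-3}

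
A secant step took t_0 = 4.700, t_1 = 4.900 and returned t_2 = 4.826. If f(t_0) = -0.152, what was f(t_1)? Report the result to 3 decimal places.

0.089

The secant line through (4.700, -0.152) and (4.900, f(t_1)) crosses zero at t_2 = 4.826.
So (4.700, -0.152), (4.900, f(t_1)), (4.826, 0) are collinear:
f(t_1) = -0.152 · (4.900 − 4.826) / (4.700 − 4.826) = -0.152 · (0.07400)/(-0.12600) = 0.08927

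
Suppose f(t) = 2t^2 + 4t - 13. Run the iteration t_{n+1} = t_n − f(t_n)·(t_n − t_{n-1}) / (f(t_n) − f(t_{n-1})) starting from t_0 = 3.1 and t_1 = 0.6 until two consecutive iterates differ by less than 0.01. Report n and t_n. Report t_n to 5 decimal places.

f(3.1) = 18.6200000, f(0.6) = -9.8800000
t_2 = 0.6000000 − (-9.8800000)·(-2.5000000)/(-28.5000000) = 1.4666667;  |Δ| = 0.8666667
f(1.4666667) = -2.8311111
t_3 = 1.4666667 − (-2.8311111)·(0.8666667)/(7.0488889) = 1.8147541;  |Δ| = 0.3480874
f(1.8147541) = 0.8456813
t_4 = 1.8147541 − 0.8456813·(0.3480874)/(3.6767924) = 1.7346922;  |Δ| = 0.0800619
f(1.7346922) = -0.0429173
t_5 = 1.7346922 − (-0.0429173)·(-0.0800619)/(-0.8885985) = 1.7385590;  |Δ| = 0.0038668
|t_5 − t_4| = 0.0038668 < 0.01

n = 5, t_n = 1.73856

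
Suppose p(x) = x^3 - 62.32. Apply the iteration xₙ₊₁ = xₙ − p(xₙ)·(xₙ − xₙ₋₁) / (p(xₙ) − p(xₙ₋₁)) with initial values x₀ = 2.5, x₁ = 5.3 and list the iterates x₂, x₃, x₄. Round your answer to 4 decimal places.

p(2.5) = -46.695000, p(5.3) = 86.557000
x₂ = 5.300000 − 86.557000·(5.300000 − 2.500000) / (86.557000 − (-46.695000)) = 5.300000 − (242.359600)/(133.252000) = 3.481194
p(3.481194) = -20.132431
x₃ = 3.481194 − (-20.132431)·(3.481194 − 5.300000) / (-20.132431 − 86.557000) = 3.481194 − (36.616995)/(-106.689431) = 3.824405
p(3.824405) = -6.383988
x₄ = 3.824405 − (-6.383988)·(3.824405 − 3.481194) / (-6.383988 − (-20.132431)) = 3.824405 − (-2.191055)/(13.748443) = 3.983772

3.4812, 3.8244, 3.9838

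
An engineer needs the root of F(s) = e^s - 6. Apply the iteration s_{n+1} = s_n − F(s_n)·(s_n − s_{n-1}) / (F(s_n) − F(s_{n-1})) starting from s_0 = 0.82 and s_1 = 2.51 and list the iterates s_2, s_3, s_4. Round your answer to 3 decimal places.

F(0.82) = -3.72950, F(2.51) = 6.30493
s_2 = 2.51000 − 6.30493·(2.51000 − 0.82000) / (6.30493 − (-3.72950)) = 2.51000 − (10.65533)/(10.03443) = 1.44812
F(1.44812) = -1.74488
s_3 = 1.44812 − (-1.74488)·(1.44812 − 2.51000) / (-1.74488 − 6.30493) = 1.44812 − (1.85285)/(-8.04981) = 1.67830
F(1.67830) = -0.64358
s_4 = 1.67830 − (-0.64358)·(1.67830 − 1.44812) / (-0.64358 − (-1.74488)) = 1.67830 − (-0.14813)/(1.10130) = 1.81280

1.448, 1.678, 1.813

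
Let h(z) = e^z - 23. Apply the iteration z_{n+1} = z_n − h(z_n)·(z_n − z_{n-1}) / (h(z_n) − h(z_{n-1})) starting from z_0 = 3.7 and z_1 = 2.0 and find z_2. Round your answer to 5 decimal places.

2.80278

h(3.7) = 17.4473044, h(2.0) = -15.6109439
z_2 = 2.0000000 − (-15.6109439)·(2.0000000 − 3.7000000) / (-15.6109439 − 17.4473044) = 2.0000000 − (26.5386046)/(-33.0582483) = 2.8027831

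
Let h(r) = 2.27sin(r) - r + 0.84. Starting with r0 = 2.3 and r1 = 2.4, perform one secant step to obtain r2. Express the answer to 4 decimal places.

h(2.3) = 0.232751, h(2.4) = -0.026699
r2 = 2.400000 − (-0.026699)·(2.400000 − 2.300000) / (-0.026699 − 0.232751) = 2.400000 − (-0.002670)/(-0.259449) = 2.389710

2.3897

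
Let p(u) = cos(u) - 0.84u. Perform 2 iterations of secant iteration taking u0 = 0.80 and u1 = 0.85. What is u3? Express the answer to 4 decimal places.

p(0.80) = 0.024707, p(0.85) = -0.054017
u2 = 0.850000 − (-0.054017)·(0.850000 − 0.800000) / (-0.054017 − 0.024707) = 0.850000 − (-0.002701)/(-0.078724) = 0.815692
p(0.815692) = 0.000183
u3 = 0.815692 − 0.000183·(0.815692 − 0.850000) / (0.000183 − (-0.054017)) = 0.815692 − (-0.000006)/(0.054200) = 0.815808

0.8158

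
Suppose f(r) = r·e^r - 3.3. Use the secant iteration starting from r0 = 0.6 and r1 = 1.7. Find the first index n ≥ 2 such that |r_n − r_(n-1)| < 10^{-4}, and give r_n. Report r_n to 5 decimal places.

n = 7, r_n = 1.09927

f(0.6) = -2.2067287, f(1.7) = 6.0057106
r2 = 1.7000000 − 6.0057106·(1.1000000)/(8.2124393) = 0.8955762;  |Δ| = 0.8044238
f(0.8955762) = -1.1069611
r3 = 0.8955762 − (-1.1069611)·(-0.8044238)/(-7.1126716) = 1.0207705;  |Δ| = 0.1251943
f(1.0207705) = -0.4670227
r4 = 1.0207705 − (-0.4670227)·(0.1251943)/(0.6399383) = 1.1121364;  |Δ| = 0.0913660
f(1.1121364) = 0.0818379
r5 = 1.1121364 − 0.0818379·(0.0913660)/(0.5488606) = 1.0985133;  |Δ| = 0.0136231
f(1.0985133) = -0.0047862
r6 = 1.0985133 − (-0.0047862)·(-0.0136231)/(-0.0866241) = 1.0992660;  |Δ| = 0.0007527
f(1.0992660) = -0.0000453
r7 = 1.0992660 − (-0.0000453)·(0.0007527)/(0.0047409) = 1.0992732;  |Δ| = 0.0000072
|r7 − r6| = 0.0000072 < 10^{-4}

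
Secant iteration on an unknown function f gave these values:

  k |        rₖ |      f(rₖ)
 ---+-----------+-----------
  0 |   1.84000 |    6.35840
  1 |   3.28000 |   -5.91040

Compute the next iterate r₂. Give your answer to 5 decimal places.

r₂ = 3.28000 − (-5.91040)·(3.28000 − 1.84000) / (-5.91040 − 6.35840)
   = 3.28000 − (-8.5109760)/(-12.2688000) = 2.5862911

2.58629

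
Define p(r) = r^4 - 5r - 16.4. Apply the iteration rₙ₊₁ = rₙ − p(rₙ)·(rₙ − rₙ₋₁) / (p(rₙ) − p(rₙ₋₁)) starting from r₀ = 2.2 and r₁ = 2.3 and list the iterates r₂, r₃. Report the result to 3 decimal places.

p(2.2) = -3.97440, p(2.3) = 0.08410
r₂ = 2.30000 − 0.08410·(2.30000 − 2.20000) / (0.08410 − (-3.97440)) = 2.30000 − (0.00841)/(4.05850) = 2.29793
p(2.29793) = -0.00625
r₃ = 2.29793 − (-0.00625)·(2.29793 − 2.30000) / (-0.00625 − 0.08410) = 2.29793 − (0.00001)/(-0.09035) = 2.29807

2.298, 2.298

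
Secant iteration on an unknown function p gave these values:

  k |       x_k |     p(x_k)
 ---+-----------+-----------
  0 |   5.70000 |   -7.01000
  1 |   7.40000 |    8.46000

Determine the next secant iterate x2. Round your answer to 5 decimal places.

6.47033

x2 = 7.40000 − 8.46000·(7.40000 − 5.70000) / (8.46000 − (-7.01000))
   = 7.40000 − (14.3820000)/(15.4700000) = 6.4703297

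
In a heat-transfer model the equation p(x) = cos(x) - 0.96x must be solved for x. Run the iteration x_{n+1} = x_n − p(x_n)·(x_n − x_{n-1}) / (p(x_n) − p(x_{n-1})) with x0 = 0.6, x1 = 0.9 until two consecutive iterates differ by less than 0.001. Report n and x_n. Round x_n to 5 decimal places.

p(0.6) = 0.2493356, p(0.9) = -0.2423900
x2 = 0.9000000 − (-0.2423900)·(0.3000000)/(-0.4917256) = 0.7521187;  |Δ| = 0.1478813
p(0.7521187) = 0.0082090
x3 = 0.7521187 − 0.0082090·(-0.1478813)/(0.2505991) = 0.7569630;  |Δ| = 0.0048442
p(0.7569630) = 0.0002405
x4 = 0.7569630 − 0.0002405·(0.0048442)/(-0.0079685) = 0.7571092;  |Δ| = 0.0001462
|x4 − x3| = 0.0001462 < 0.001

n = 4, x_n = 0.75711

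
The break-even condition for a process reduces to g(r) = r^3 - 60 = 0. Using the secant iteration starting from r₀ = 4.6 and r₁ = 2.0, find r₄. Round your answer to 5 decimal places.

g(4.6) = 37.3360000, g(2.0) = -52.0000000
r₂ = 2.0000000 − (-52.0000000)·(2.0000000 − 4.6000000) / (-52.0000000 − 37.3360000) = 2.0000000 − (135.2000000)/(-89.3360000) = 3.5133877
g(3.5133877) = -16.6311192
r₃ = 3.5133877 − (-16.6311192)·(3.5133877 − 2.0000000) / (-16.6311192 − (-52.0000000)) = 3.5133877 − (-25.1693305)/(35.3688808) = 4.2250113
g(4.2250113) = 15.4194940
r₄ = 4.2250113 − 15.4194940·(4.2250113 − 3.5133877) / (15.4194940 − (-16.6311192)) = 4.2250113 − (10.9728759)/(32.0506132) = 3.8826504

3.88265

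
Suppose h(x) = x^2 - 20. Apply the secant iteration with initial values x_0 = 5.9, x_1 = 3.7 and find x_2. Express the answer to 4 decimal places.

h(5.9) = 14.810000, h(3.7) = -6.310000
x_2 = 3.700000 − (-6.310000)·(3.700000 − 5.900000) / (-6.310000 − 14.810000) = 3.700000 − (13.882000)/(-21.120000) = 4.357292

4.3573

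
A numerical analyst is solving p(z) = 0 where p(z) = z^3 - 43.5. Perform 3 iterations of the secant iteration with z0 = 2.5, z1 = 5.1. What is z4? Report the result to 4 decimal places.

3.5349

p(2.5) = -27.875000, p(5.1) = 89.151000
z2 = 5.100000 − 89.151000·(5.100000 − 2.500000) / (89.151000 − (-27.875000)) = 5.100000 − (231.792600)/(117.026000) = 3.119307
p(3.119307) = -13.148911
z3 = 3.119307 − (-13.148911)·(3.119307 − 5.100000) / (-13.148911 − 89.151000) = 3.119307 − (26.043957)/(-102.299911) = 3.373891
p(3.373891) = -5.094519
z4 = 3.373891 − (-5.094519)·(3.373891 − 3.119307) / (-5.094519 − (-13.148911)) = 3.373891 − (-1.296985)/(8.054392) = 3.534919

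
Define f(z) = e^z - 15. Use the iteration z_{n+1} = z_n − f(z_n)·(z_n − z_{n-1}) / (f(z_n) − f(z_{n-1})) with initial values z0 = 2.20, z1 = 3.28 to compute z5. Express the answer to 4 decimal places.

2.7080

f(2.20) = -5.974987, f(3.28) = 11.575773
z2 = 3.280000 − 11.575773·(3.280000 − 2.200000) / (11.575773 − (-5.974987)) = 3.280000 − (12.501835)/(17.550759) = 2.567676
f(2.567676) = -1.964511
z3 = 2.567676 − (-1.964511)·(2.567676 − 3.280000) / (-1.964511 − 11.575773) = 2.567676 − (1.399369)/(-13.540284) = 2.671024
f(2.671024) = -0.545235
z4 = 2.671024 − (-0.545235)·(2.671024 − 2.567676) / (-0.545235 − (-1.964511)) = 2.671024 − (-0.056349)/(1.419276) = 2.710727
f(2.710727) = 0.040205
z5 = 2.710727 − 0.040205·(2.710727 − 2.671024) / (0.040205 − (-0.545235)) = 2.710727 − (0.001596)/(0.585439) = 2.708000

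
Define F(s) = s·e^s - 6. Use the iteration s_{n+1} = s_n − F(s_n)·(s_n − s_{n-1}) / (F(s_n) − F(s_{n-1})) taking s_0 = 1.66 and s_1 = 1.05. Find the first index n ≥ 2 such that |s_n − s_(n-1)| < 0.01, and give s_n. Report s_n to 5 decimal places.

F(1.66) = 2.7304560, F(1.05) = -2.9994663
s_2 = 1.0500000 − (-2.9994663)·(-0.6100000)/(-5.7299223) = 1.3693192;  |Δ| = 0.3193192
F(1.3693192) = -0.6149157
s_3 = 1.3693192 − (-0.6149157)·(0.3193192)/(2.3845506) = 1.4516637;  |Δ| = 0.0823444
F(1.4516637) = 0.1989127
s_4 = 1.4516637 − 0.1989127·(0.0823444)/(0.8138285) = 1.4315374;  |Δ| = 0.0201263
F(1.4315374) = -0.0088324
s_5 = 1.4315374 − (-0.0088324)·(-0.0201263)/(-0.2077452) = 1.4323930;  |Δ| = 0.0008557
|s_5 − s_4| = 0.0008557 < 0.01

n = 5, s_n = 1.43239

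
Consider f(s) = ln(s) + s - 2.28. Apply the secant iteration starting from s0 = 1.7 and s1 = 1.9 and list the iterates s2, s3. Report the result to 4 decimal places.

1.7317, 1.7312

f(1.7) = -0.049372, f(1.9) = 0.261854
s2 = 1.900000 − 0.261854·(1.900000 − 1.700000) / (0.261854 − (-0.049372)) = 1.900000 − (0.052371)/(0.311226) = 1.731727
f(1.731727) = 0.000847
s3 = 1.731727 − 0.000847·(1.731727 − 1.900000) / (0.000847 − 0.261854) = 1.731727 − (-0.000142)/(-0.261007) = 1.731181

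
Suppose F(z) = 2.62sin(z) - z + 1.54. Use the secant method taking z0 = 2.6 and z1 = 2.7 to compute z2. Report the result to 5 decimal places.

F(2.6) = 0.2906136, F(2.7) = -0.0402647
z2 = 2.7000000 − (-0.0402647)·(2.7000000 − 2.6000000) / (-0.0402647 − 0.2906136) = 2.7000000 − (-0.0040265)/(-0.3308783) = 2.6878310

2.68783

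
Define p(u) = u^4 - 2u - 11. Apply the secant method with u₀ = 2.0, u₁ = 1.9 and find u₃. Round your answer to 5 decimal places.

p(2.0) = 1.0000000, p(1.9) = -1.7679000
u₂ = 1.9000000 − (-1.7679000)·(1.9000000 − 2.0000000) / (-1.7679000 − 1.0000000) = 1.9000000 − (0.1767900)/(-2.7679000) = 1.9638715
p(1.9638715) = -0.0529033
u₃ = 1.9638715 − (-0.0529033)·(1.9638715 − 1.9000000) / (-0.0529033 − (-1.7679000)) = 1.9638715 − (-0.0033790)/(1.7149967) = 1.9658418

1.96584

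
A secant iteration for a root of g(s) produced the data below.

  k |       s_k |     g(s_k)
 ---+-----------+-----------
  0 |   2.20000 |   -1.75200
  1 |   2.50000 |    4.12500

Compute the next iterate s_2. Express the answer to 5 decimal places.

s_2 = 2.50000 − 4.12500·(2.50000 − 2.20000) / (4.12500 − (-1.75200))
   = 2.50000 − (1.2375000)/(5.8770000) = 2.2894334

2.28943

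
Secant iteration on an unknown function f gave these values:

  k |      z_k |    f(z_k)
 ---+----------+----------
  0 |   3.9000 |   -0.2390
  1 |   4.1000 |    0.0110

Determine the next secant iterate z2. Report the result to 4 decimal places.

z2 = 4.1000 − 0.0110·(4.1000 − 3.9000) / (0.0110 − (-0.2390))
   = 4.1000 − (0.002200)/(0.250000) = 4.091200

4.0912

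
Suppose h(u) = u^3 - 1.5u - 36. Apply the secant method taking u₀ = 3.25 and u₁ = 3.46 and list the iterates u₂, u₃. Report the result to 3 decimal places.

3.453, 3.453

h(3.25) = -6.54688, h(3.46) = 0.23174
u₂ = 3.46000 − 0.23174·(3.46000 − 3.25000) / (0.23174 − (-6.54688)) = 3.46000 − (0.04866)/(6.77861) = 3.45282
h(3.45282) = -0.01480
u₃ = 3.45282 − (-0.01480)·(3.45282 − 3.46000) / (-0.01480 − 0.23174) = 3.45282 − (0.00011)/(-0.24653) = 3.45325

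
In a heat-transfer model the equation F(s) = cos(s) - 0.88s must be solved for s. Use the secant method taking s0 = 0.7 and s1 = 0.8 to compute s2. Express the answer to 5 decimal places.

F(0.7) = 0.1488422, F(0.8) = -0.0072933
s2 = 0.8000000 − (-0.0072933)·(0.8000000 − 0.7000000) / (-0.0072933 − 0.1488422) = 0.8000000 − (-0.0007293)/(-0.1561355) = 0.7953289

0.79533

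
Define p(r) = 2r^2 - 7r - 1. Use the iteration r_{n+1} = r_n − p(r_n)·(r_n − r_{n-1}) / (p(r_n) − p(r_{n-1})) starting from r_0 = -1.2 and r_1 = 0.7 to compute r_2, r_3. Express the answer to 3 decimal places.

0.085, -0.206

p(-1.2) = 10.28000, p(0.7) = -4.92000
r_2 = 0.70000 − (-4.92000)·(0.70000 − (-1.20000)) / (-4.92000 − 10.28000) = 0.70000 − (-9.34800)/(-15.20000) = 0.08500
p(0.08500) = -1.58055
r_3 = 0.08500 − (-1.58055)·(0.08500 − 0.70000) / (-1.58055 − (-4.92000)) = 0.08500 − (0.97204)/(3.33945) = -0.20608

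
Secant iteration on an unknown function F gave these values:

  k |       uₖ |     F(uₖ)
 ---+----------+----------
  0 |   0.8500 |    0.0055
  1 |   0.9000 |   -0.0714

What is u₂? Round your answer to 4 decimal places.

u₂ = 0.9000 − (-0.0714)·(0.9000 − 0.8500) / (-0.0714 − 0.0055)
   = 0.9000 − (-0.003570)/(-0.076900) = 0.853576

0.8536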